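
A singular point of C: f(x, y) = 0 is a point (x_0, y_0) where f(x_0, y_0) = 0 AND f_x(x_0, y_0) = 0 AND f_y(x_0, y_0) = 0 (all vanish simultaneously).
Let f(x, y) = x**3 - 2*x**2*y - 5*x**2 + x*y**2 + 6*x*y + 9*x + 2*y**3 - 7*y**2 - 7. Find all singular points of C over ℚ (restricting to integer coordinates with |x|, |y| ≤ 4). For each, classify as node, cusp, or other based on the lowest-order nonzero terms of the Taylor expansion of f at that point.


Singular points: {(2, 1)}; classification: node.

Compute partial derivatives:
  f_x = 3*x**2 - 4*x*y - 10*x + y**2 + 6*y + 9.
  f_y = -2*x**2 + 2*x*y + 6*x + 6*y**2 - 14*y.
Scan x_0 ∈ {−4, ..., 4}. For each x_0, f_y(x_0, y) is a polynomial in y; find its integer roots y ∈ {−4, ..., 4}, then test f_x and f at those candidates.
  x = -4: f_y(-4, y) = 6*y**2 - 22*y - 56; no integer root y with |y| ≤ 4.
  x = -3: f_y(-3, y) = 6*y**2 - 20*y - 36; no integer root y with |y| ≤ 4.
  x = -2: f_y(-2, y) = 6*y**2 - 18*y - 20; no integer root y with |y| ≤ 4.
  x = -1: f_y(-1, y) = 6*y**2 - 16*y - 8; no integer root y with |y| ≤ 4.
  x = 0: f_y(0, y) = 6*y**2 - 14*y; vanishes at y ∈ {0}. (0, 0): f_x = 9 ≠ 0.
  x = 1: f_y(1, y) = 6*y**2 - 12*y + 4; no integer root y with |y| ≤ 4.
  x = 2: f_y(2, y) = 6*y**2 - 10*y + 4; vanishes at y ∈ {1}. (2, 1): f_x = 0, f = 0 — SINGULAR.
  x = 3: f_y(3, y) = 6*y**2 - 8*y; vanishes at y ∈ {0}. (3, 0): f_x = 6 ≠ 0.
  x = 4: f_y(4, y) = 6*y**2 - 6*y - 8; no integer root y with |y| ≤ 4.
Only singular point on the grid: (2, 1).
Classify: substitute x = 2 + u, y = 1 + v and expand: f = u**3 - 2*u**2*v - u**2 + u*v**2 + 2*v**3 + v**2.
No constant or linear terms (consistent with a singular point). Quadratic part: -u**2 + v**2. Cubic part: u**3 - 2*u**2*v + u*v**2 + 2*v**3.
The quadratic part v**2 - u**2 = (v − u)(v + u) splits into two distinct linear factors, so there are two distinct tangent lines y − 1 = ±(x − 2) — this is a node (ordinary double point).
Classification: node.


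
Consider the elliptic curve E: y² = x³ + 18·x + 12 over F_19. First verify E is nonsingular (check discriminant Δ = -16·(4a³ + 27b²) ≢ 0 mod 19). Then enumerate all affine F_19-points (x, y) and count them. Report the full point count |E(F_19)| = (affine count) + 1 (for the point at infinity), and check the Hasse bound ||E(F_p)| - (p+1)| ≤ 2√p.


Affine points = {(3, 6), (3, 13), (7, 5), (7, 14), (13, 7), (13, 12), (14, 5), (14, 14), (15, 3), (15, 16), (16, 8), (16, 11), (17, 5), (17, 14)}; affine count = 14; |E(F_19)| = 15.

Discriminant check: Δ ∝ 4a³ + 27b² = 4·18³ + 27·12² = 4·5832 + 27·144 ≡ 8 (mod 19). Nonzero ⇒ E is nonsingular.
For each x ∈ F_19, compute rhs = x³ + 18·x + 12 mod 19, then count y ∈ F_19 with y² ≡ rhs.
  x = 0: rhs = 12, matching y values: none (0 points).
  x = 1: rhs = 12, matching y values: none (0 points).
  x = 2: rhs = 18, matching y values: none (0 points).
  x = 3: rhs = 17, matching y values: 6, 13 (2 points).
  x = 4: rhs = 15, matching y values: none (0 points).
  x = 5: rhs = 18, matching y values: none (0 points).
  x = 6: rhs = 13, matching y values: none (0 points).
  x = 7: rhs = 6, matching y values: 5, 14 (2 points).
  x = 8: rhs = 3, matching y values: none (0 points).
  x = 9: rhs = 10, matching y values: none (0 points).
  x = 10: rhs = 14, matching y values: none (0 points).
  x = 11: rhs = 2, matching y values: none (0 points).
  x = 12: rhs = 18, matching y values: none (0 points).
  x = 13: rhs = 11, matching y values: 7, 12 (2 points).
  x = 14: rhs = 6, matching y values: 5, 14 (2 points).
  x = 15: rhs = 9, matching y values: 3, 16 (2 points).
  x = 16: rhs = 7, matching y values: 8, 11 (2 points).
  x = 17: rhs = 6, matching y values: 5, 14 (2 points).
  x = 18: rhs = 12, matching y values: none (0 points).
Total affine count: 14.
Full point count |E(F_19)| = 14 + 1 = 15.
Hasse bound: |15 − (19+1)| = |-5| = 5 ≤ 2√19 ≈ 8.7178 ✓.


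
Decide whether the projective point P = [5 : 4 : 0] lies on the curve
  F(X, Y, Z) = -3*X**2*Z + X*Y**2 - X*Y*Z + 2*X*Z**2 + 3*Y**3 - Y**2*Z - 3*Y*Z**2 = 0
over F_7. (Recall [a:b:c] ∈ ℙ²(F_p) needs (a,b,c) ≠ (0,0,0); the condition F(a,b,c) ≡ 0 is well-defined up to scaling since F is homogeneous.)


F(5,4,0) ≡ 6 (mod 7); P is NOT on the curve.

Evaluate F(5, 4, 0) term-by-term (mod 7).
  -3*X**2*Z ↦ -3·25·1·0 = 0
  X*Y**2 ↦ 1·5·16·1 = 80
  -X*Y*Z ↦ -1·5·4·0 = 0
  2*X*Z**2 ↦ 2·5·1·0 = 0
  3*Y**3 ↦ 3·1·64·1 = 192
  -Y**2*Z ↦ -1·1·16·0 = 0
  -3*Y*Z**2 ↦ -3·1·4·0 = 0
Sum: F(5, 4, 0) = (0) + (80) + (0) + (0) + (192) + (0) + (0) = 272.
Reducing mod 7: 272 ≡ 6 (mod 7).
Since F(a, b, c) ≡ 6 ≠ 0 (mod 7), P does NOT lie on the curve.


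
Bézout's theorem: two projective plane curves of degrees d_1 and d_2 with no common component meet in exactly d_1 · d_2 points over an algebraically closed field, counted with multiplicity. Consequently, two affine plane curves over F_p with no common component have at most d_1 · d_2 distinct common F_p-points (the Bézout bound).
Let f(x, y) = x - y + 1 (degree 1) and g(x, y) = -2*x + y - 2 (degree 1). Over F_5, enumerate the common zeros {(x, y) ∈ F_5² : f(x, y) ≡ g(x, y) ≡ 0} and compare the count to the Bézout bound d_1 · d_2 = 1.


Common zeros: {(4, 0)}; count = 1; Bézout bound = 1.

deg(f) = 1, deg(g) = 1, so Bézout bound = 1.
Scan x ∈ F_5. For each x, list the y ∈ F_5 with f(x, y) ≡ 0 and those with g(x, y) ≡ 0 (mod 5); the common zeros in that column are the intersection.
  x = 0: f ≡ 0 at y ∈ {1}; g ≡ 0 at y ∈ {2}; common: ∅.
  x = 1: f ≡ 0 at y ∈ {2}; g ≡ 0 at y ∈ {4}; common: ∅.
  x = 2: f ≡ 0 at y ∈ {3}; g ≡ 0 at y ∈ {1}; common: ∅.
  x = 3: f ≡ 0 at y ∈ {4}; g ≡ 0 at y ∈ {3}; common: ∅.
  x = 4: f ≡ 0 at y ∈ {0}; g ≡ 0 at y ∈ {0}; common: {0}.
Collecting: common zeros = {(4, 0)}, so the count is 1.
Comparison with the Bézout bound: 1 ≤ 1 = deg(f)·deg(g), as expected for curves with no common component (the bound is attained).


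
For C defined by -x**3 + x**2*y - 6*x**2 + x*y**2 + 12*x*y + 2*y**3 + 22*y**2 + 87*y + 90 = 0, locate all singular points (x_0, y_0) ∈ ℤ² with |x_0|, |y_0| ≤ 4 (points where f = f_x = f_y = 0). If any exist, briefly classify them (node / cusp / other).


Singular points: {(-3, -3)}; classification: cusp.

Compute partial derivatives:
  f_x = -3*x**2 + 2*x*y - 12*x + y**2 + 12*y.
  f_y = x**2 + 2*x*y + 12*x + 6*y**2 + 44*y + 87.
Scan x_0 ∈ {−4, ..., 4}. For each x_0, f_y(x_0, y) is a polynomial in y; find its integer roots y ∈ {−4, ..., 4}, then test f_x and f at those candidates.
  x = -4: f_y(-4, y) = 6*y**2 + 36*y + 55; no integer root y with |y| ≤ 4.
  x = -3: f_y(-3, y) = 6*y**2 + 38*y + 60; vanishes at y ∈ {-3}. (-3, -3): f_x = 0, f = 0 — SINGULAR.
  x = -2: f_y(-2, y) = 6*y**2 + 40*y + 67; no integer root y with |y| ≤ 4.
  x = -1: f_y(-1, y) = 6*y**2 + 42*y + 76; no integer root y with |y| ≤ 4.
  x = 0: f_y(0, y) = 6*y**2 + 44*y + 87; no integer root y with |y| ≤ 4.
  x = 1: f_y(1, y) = 6*y**2 + 46*y + 100; no integer root y with |y| ≤ 4.
  x = 2: f_y(2, y) = 6*y**2 + 48*y + 115; no integer root y with |y| ≤ 4.
  x = 3: f_y(3, y) = 6*y**2 + 50*y + 132; no integer root y with |y| ≤ 4.
  x = 4: f_y(4, y) = 6*y**2 + 52*y + 151; no integer root y with |y| ≤ 4.
Only singular point on the grid: (-3, -3).
Classify: substitute x = -3 + u, y = -3 + v and expand: f = -u**3 + u**2*v + u*v**2 + 2*v**3 + v**2.
No constant or linear terms (consistent with a singular point). Quadratic part: v**2. Cubic part: -u**3 + u**2*v + u*v**2 + 2*v**3.
The quadratic part v**2 is a perfect square, so there is a single (double) tangent line v = 0, i.e. y = -3. Restricting the cubic part to that line (v = 0) leaves -u**3 ≠ 0, so f is not divisible by v and the branch is v² ≈ u**3 to lowest order — this is a cusp.
Classification: cusp.


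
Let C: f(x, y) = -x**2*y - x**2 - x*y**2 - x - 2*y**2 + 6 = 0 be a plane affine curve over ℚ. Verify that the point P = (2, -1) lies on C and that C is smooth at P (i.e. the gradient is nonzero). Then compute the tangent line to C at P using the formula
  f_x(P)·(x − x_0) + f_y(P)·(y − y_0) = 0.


Tangent line at P: -2*x + 4*y + 8 = 0.

Step 1: f(2, -1) = 0, so P lies on C.
Step 2: partial derivatives
  f_x(x, y) = -2*x*y - 2*x - y**2 - 1, f_y(x, y) = -x**2 - 2*x*y - 4*y.
  f_x(P) = -2, f_y(P) = 4 (gradient nonzero, so P is smooth).
Step 3: tangent line at P: -2·(x − 2) + 4·(y − -1) = 0.
Expanding: -2*x + 4*y + 8 = 0.


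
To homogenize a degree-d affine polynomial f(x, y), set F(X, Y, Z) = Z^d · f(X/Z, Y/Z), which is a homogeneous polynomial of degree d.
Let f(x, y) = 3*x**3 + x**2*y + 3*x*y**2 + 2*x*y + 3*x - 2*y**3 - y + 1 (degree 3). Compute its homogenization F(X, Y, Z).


F(X, Y, Z) = 3*X**3 + X**2*Y + 3*X*Y**2 + 2*X*Y*Z + 3*X*Z**2 - 2*Y**3 - Y*Z**2 + Z**3

deg(f) = 3.
Substitute x = X/Z, y = Y/Z into f, then multiply by Z^3.
  monomial 3·x^3·y^0 ↦ 3·X^3·Y^0·Z^0.
  monomial 1·x^2·y^1 ↦ 1·X^2·Y^1·Z^0.
  monomial 3·x^1·y^2 ↦ 3·X^1·Y^2·Z^0.
  monomial 2·x^1·y^1 ↦ 2·X^1·Y^1·Z^1.
  monomial 3·x^1·y^0 ↦ 3·X^1·Y^0·Z^2.
  monomial -2·x^0·y^3 ↦ -2·X^0·Y^3·Z^0.
  monomial -1·x^0·y^1 ↦ -1·X^0·Y^1·Z^2.
  monomial 1·x^0·y^0 ↦ 1·X^0·Y^0·Z^3.
Collecting: F(X, Y, Z) = 3*X**3 + X**2*Y + 3*X*Y**2 + 2*X*Y*Z + 3*X*Z**2 - 2*Y**3 - Y*Z**2 + Z**3.


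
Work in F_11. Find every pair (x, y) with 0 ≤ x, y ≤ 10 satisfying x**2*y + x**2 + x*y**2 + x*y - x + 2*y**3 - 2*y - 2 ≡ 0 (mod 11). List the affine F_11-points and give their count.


Affine F_11-points: {(0, 6), (2, 0), (2, 4), (2, 6), (3, 4), (4, 3), (5, 2), (6, 9), (7, 3), (8, 2), (9, 10), (10, 0)}; count = 12.

For each of the 121 pairs (x, y) ∈ F_11², evaluate f(x, y) mod 11. Record the zeros.
  x = 0: [0↦9, 1↦9, 2↦10, 3↦2, 4↦8, 5↦7, 6↦0, 7↦10, 8↦5, 9↦8, 10↦9]  zeros at y ∈ {6}
  x = 1: [0↦9, 1↦1, 2↦7, 3↦6, 4↦10, 5↦9, 6↦4, 7↦7, 8↦8, 9↦8, 10↦8]  zeros at y ∈ ∅
  x = 2: [0↦0, 1↦8, 2↦10, 3↦7, 4↦0, 5↦1, 6↦0, 7↦9, 8↦7, 9↦6, 10↦7]  zeros at y ∈ {0, 4, 6}
  x = 3: [0↦4, 1↦8, 2↦8, 3↦5, 4↦0, 5↦5, 6↦10, 7↦5, 8↦2, 9↦2, 10↦6]  zeros at y ∈ {4}
  x = 4: [0↦10, 1↦1, 2↦1, 3↦0, 4↦10, 5↦10, 6↦1, 7↦6, 8↦4, 9↦7, 10↦5]  zeros at y ∈ {3}
  x = 5: [0↦7, 1↦9, 2↦0, 3↦3, 4↦8, 5↦5, 6↦6, 7↦1, 8↦2, 9↦10, 10↦4]  zeros at y ∈ {2}
  x = 6: [0↦6, 1↦10, 2↦5, 3↦3, 4↦5, 5↦1, 6↦3, 7↦1, 8↦7, 9↦0, 10↦3]  zeros at y ∈ {9}
  x = 7: [0↦7, 1↦4, 2↦5, 3↦0, 4↦1, 5↦9, 6↦3, 7↦6, 8↦8, 9↦10, 10↦2]  zeros at y ∈ {3}
  x = 8: [0↦10, 1↦2, 2↦0, 3↦5, 4↦7, 5↦7, 6↦6, 7↦5, 8↦5, 9↦7, 10↦1]  zeros at y ∈ {2}
  x = 9: [0↦4, 1↦4, 2↦1, 3↦7, 4↦1, 5↦6, 6↦1, 7↦9, 8↦9, 9↦2, 10↦0]  zeros at y ∈ {10}
  x = 10: [0↦0, 1↦10, 2↦8, 3↦6, 4↦5, 5↦6, 6↦10, 7↦7, 8↦9, 9↦6, 10↦10]  zeros at y ∈ {0}
Collecting zeros: affine points = {(0, 6), (2, 0), (2, 4), (2, 6), (3, 4), (4, 3), (5, 2), (6, 9), (7, 3), (8, 2), (9, 10), (10, 0)}.
Total count |C(F_11)_aff| = 12.


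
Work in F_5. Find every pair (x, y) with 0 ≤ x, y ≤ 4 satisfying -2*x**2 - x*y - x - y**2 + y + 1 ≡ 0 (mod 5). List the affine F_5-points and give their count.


Affine F_5-points: {(0, 3), (2, 2), (3, 0), (3, 3), (4, 0), (4, 2)}; count = 6.

For each of the 25 pairs (x, y) ∈ F_5², evaluate f(x, y) mod 5. Record the zeros.
  x = 0: [0↦1, 1↦1, 2↦4, 3↦0, 4↦4]  zeros at y ∈ {3}
  x = 1: [0↦3, 1↦2, 2↦4, 3↦4, 4↦2]  zeros at y ∈ ∅
  x = 2: [0↦1, 1↦4, 2↦0, 3↦4, 4↦1]  zeros at y ∈ {2}
  x = 3: [0↦0, 1↦2, 2↦2, 3↦0, 4↦1]  zeros at y ∈ {0, 3}
  x = 4: [0↦0, 1↦1, 2↦0, 3↦2, 4↦2]  zeros at y ∈ {0, 2}
Collecting zeros: affine points = {(0, 3), (2, 2), (3, 0), (3, 3), (4, 0), (4, 2)}.
Total count |C(F_5)_aff| = 6.


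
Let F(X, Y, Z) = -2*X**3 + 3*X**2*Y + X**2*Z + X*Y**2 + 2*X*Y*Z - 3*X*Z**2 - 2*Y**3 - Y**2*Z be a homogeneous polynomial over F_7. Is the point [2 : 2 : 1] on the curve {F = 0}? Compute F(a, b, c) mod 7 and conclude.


F(2,2,1) ≡ 2 (mod 7); P is NOT on the curve.

Evaluate F(2, 2, 1) term-by-term (mod 7).
  -2*X**3 ↦ -2·8·1·1 = -16
  3*X**2*Y ↦ 3·4·2·1 = 24
  X**2*Z ↦ 1·4·1·1 = 4
  X*Y**2 ↦ 1·2·4·1 = 8
  2*X*Y*Z ↦ 2·2·2·1 = 8
  -3*X*Z**2 ↦ -3·2·1·1 = -6
  -2*Y**3 ↦ -2·1·8·1 = -16
  -Y**2*Z ↦ -1·1·4·1 = -4
Sum: F(2, 2, 1) = (-16) + (24) + (4) + (8) + (8) + (-6) + (-16) + (-4) = 2.
Reducing mod 7: 2 ≡ 2 (mod 7).
Since F(a, b, c) ≡ 2 ≠ 0 (mod 7), P does NOT lie on the curve.


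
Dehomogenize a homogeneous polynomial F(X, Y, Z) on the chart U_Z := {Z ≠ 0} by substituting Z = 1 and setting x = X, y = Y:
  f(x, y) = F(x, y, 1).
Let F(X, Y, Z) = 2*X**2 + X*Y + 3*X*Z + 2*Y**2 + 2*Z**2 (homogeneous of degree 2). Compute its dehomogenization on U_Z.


f(x, y) = 2*x**2 + x*y + 3*x + 2*y**2 + 2

On U_Z we set Z = 1. Each monomial c·X^i·Y^j·Z^k in F becomes c·x^i·y^j·1^k = c·x^i·y^j.
Substituting Z = 1: F(X, Y, 1) = 2*x**2 + x*y + 3*x + 2*y**2 + 2.
Note: deg(f) ≤ deg(F) = 2; strict inequality happens when F is divisible by Z (lost terms).


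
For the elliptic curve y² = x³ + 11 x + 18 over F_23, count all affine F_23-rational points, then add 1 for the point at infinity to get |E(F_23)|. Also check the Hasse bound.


Affine points = {(0, 8), (0, 15), (2, 5), (2, 18), (3, 3), (3, 20), (6, 1), (6, 22), (7, 1), (7, 22), (9, 8), (9, 15), (10, 1), (10, 22), (13, 9), (13, 14), (14, 8), (14, 15), (15, 4), (15, 19), (16, 9), (16, 14), (17, 9), (17, 14), (19, 5), (19, 18), (20, 2), (20, 21), (22, 11), (22, 12)}; affine count = 30; |E(F_23)| = 31.

Discriminant check: Δ ∝ 4a³ + 27b² = 4·11³ + 27·18² = 4·1331 + 27·324 ≡ 19 (mod 23). Nonzero ⇒ E is nonsingular.
For each x ∈ F_23, compute rhs = x³ + 11·x + 18 mod 23, then count y ∈ F_23 with y² ≡ rhs.
  x = 0: rhs = 18, matching y values: 8, 15 (2 points).
  x = 1: rhs = 7, matching y values: none (0 points).
  x = 2: rhs = 2, matching y values: 5, 18 (2 points).
  x = 3: rhs = 9, matching y values: 3, 20 (2 points).
  x = 4: rhs = 11, matching y values: none (0 points).
  x = 5: rhs = 14, matching y values: none (0 points).
  x = 6: rhs = 1, matching y values: 1, 22 (2 points).
  x = 7: rhs = 1, matching y values: 1, 22 (2 points).
  x = 8: rhs = 20, matching y values: none (0 points).
  x = 9: rhs = 18, matching y values: 8, 15 (2 points).
  x = 10: rhs = 1, matching y values: 1, 22 (2 points).
  x = 11: rhs = 21, matching y values: none (0 points).
  x = 12: rhs = 15, matching y values: none (0 points).
  x = 13: rhs = 12, matching y values: 9, 14 (2 points).
  x = 14: rhs = 18, matching y values: 8, 15 (2 points).
  x = 15: rhs = 16, matching y values: 4, 19 (2 points).
  x = 16: rhs = 12, matching y values: 9, 14 (2 points).
  x = 17: rhs = 12, matching y values: 9, 14 (2 points).
  x = 18: rhs = 22, matching y values: none (0 points).
  x = 19: rhs = 2, matching y values: 5, 18 (2 points).
  x = 20: rhs = 4, matching y values: 2, 21 (2 points).
  x = 21: rhs = 11, matching y values: none (0 points).
  x = 22: rhs = 6, matching y values: 11, 12 (2 points).
Total affine count: 30.
Full point count |E(F_23)| = 30 + 1 = 31.
Hasse bound: |31 − (23+1)| = |7| = 7 ≤ 2√23 ≈ 9.5917 ✓.


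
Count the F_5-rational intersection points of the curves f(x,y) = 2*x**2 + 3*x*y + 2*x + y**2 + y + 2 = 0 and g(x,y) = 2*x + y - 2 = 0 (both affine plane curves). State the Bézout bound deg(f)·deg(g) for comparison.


Common zeros: {(4, 4)}; count = 1; Bézout bound = 2.

deg(f) = 2, deg(g) = 1, so Bézout bound = 2.
Scan x ∈ F_5. For each x, list the y ∈ F_5 with f(x, y) ≡ 0 and those with g(x, y) ≡ 0 (mod 5); the common zeros in that column are the intersection.
  x = 0: f ≡ 0 at y ∈ ∅; g ≡ 0 at y ∈ {2}; common: ∅.
  x = 1: f ≡ 0 at y ∈ ∅; g ≡ 0 at y ∈ {0}; common: ∅.
  x = 2: f ≡ 0 at y ∈ ∅; g ≡ 0 at y ∈ {3}; common: ∅.
  x = 3: f ≡ 0 at y ∈ {2, 3}; g ≡ 0 at y ∈ {1}; common: ∅.
  x = 4: f ≡ 0 at y ∈ {3, 4}; g ≡ 0 at y ∈ {4}; common: {4}.
Collecting: common zeros = {(4, 4)}, so the count is 1.
Comparison with the Bézout bound: 1 ≤ 2 = deg(f)·deg(g), as expected for curves with no common component (the affine F_5-count falls short of the bound because intersections may lie at infinity, over extension fields, or carry multiplicity).


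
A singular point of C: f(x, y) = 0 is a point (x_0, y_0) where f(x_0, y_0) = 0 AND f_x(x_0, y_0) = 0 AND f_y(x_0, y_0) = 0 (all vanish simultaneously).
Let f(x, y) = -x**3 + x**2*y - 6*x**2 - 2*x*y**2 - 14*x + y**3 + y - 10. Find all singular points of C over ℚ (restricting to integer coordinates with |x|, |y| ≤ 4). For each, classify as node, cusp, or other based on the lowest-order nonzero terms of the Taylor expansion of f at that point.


Singular points: {(-2, -1)}; classification: node.

Compute partial derivatives:
  f_x = -3*x**2 + 2*x*y - 12*x - 2*y**2 - 14.
  f_y = x**2 - 4*x*y + 3*y**2 + 1.
Scan x_0 ∈ {−4, ..., 4}. For each x_0, f_y(x_0, y) is a polynomial in y; find its integer roots y ∈ {−4, ..., 4}, then test f_x and f at those candidates.
  x = -4: f_y(-4, y) = 3*y**2 + 16*y + 17; no integer root y with |y| ≤ 4.
  x = -3: f_y(-3, y) = 3*y**2 + 12*y + 10; no integer root y with |y| ≤ 4.
  x = -2: f_y(-2, y) = 3*y**2 + 8*y + 5; vanishes at y ∈ {-1}. (-2, -1): f_x = 0, f = 0 — SINGULAR.
  x = -1: f_y(-1, y) = 3*y**2 + 4*y + 2; no integer root y with |y| ≤ 4.
  x = 0: f_y(0, y) = 3*y**2 + 1; no integer root y with |y| ≤ 4.
  x = 1: f_y(1, y) = 3*y**2 - 4*y + 2; no integer root y with |y| ≤ 4.
  x = 2: f_y(2, y) = 3*y**2 - 8*y + 5; vanishes at y ∈ {1}. (2, 1): f_x = -48 ≠ 0.
  x = 3: f_y(3, y) = 3*y**2 - 12*y + 10; no integer root y with |y| ≤ 4.
  x = 4: f_y(4, y) = 3*y**2 - 16*y + 17; no integer root y with |y| ≤ 4.
Only singular point on the grid: (-2, -1).
Classify: substitute x = -2 + u, y = -1 + v and expand: f = -u**3 + u**2*v - u**2 - 2*u*v**2 + v**3 + v**2.
No constant or linear terms (consistent with a singular point). Quadratic part: -u**2 + v**2. Cubic part: -u**3 + u**2*v - 2*u*v**2 + v**3.
The quadratic part v**2 - u**2 = (v − u)(v + u) splits into two distinct linear factors, so there are two distinct tangent lines y − -1 = ±(x − -2) — this is a node (ordinary double point).
Classification: node.


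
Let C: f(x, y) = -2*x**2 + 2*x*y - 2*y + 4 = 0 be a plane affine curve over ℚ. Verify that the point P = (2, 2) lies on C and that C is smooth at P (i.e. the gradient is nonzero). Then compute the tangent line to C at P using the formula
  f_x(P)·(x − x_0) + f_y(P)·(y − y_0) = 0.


Tangent line at P: -4*x + 2*y + 4 = 0.

Step 1: f(2, 2) = 0, so P lies on C.
Step 2: partial derivatives
  f_x(x, y) = -4*x + 2*y, f_y(x, y) = 2*x - 2.
  f_x(P) = -4, f_y(P) = 2 (gradient nonzero, so P is smooth).
Step 3: tangent line at P: -4·(x − 2) + 2·(y − 2) = 0.
Expanding: -4*x + 2*y + 4 = 0.


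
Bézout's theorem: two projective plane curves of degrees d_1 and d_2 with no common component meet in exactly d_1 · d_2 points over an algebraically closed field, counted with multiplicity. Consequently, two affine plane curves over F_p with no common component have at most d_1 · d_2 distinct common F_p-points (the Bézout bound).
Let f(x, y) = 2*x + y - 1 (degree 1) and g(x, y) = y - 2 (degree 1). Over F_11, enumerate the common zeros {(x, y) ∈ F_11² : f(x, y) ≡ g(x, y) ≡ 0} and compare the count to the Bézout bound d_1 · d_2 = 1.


Common zeros: {(5, 2)}; count = 1; Bézout bound = 1.

deg(f) = 1, deg(g) = 1, so Bézout bound = 1.
Scan x ∈ F_11. For each x, list the y ∈ F_11 with f(x, y) ≡ 0 and those with g(x, y) ≡ 0 (mod 11); the common zeros in that column are the intersection.
  x = 0: f ≡ 0 at y ∈ {1}; g ≡ 0 at y ∈ {2}; common: ∅.
  x = 1: f ≡ 0 at y ∈ {10}; g ≡ 0 at y ∈ {2}; common: ∅.
  x = 2: f ≡ 0 at y ∈ {8}; g ≡ 0 at y ∈ {2}; common: ∅.
  x = 3: f ≡ 0 at y ∈ {6}; g ≡ 0 at y ∈ {2}; common: ∅.
  x = 4: f ≡ 0 at y ∈ {4}; g ≡ 0 at y ∈ {2}; common: ∅.
  x = 5: f ≡ 0 at y ∈ {2}; g ≡ 0 at y ∈ {2}; common: {2}.
  x = 6: f ≡ 0 at y ∈ {0}; g ≡ 0 at y ∈ {2}; common: ∅.
  x = 7: f ≡ 0 at y ∈ {9}; g ≡ 0 at y ∈ {2}; common: ∅.
  x = 8: f ≡ 0 at y ∈ {7}; g ≡ 0 at y ∈ {2}; common: ∅.
  x = 9: f ≡ 0 at y ∈ {5}; g ≡ 0 at y ∈ {2}; common: ∅.
  x = 10: f ≡ 0 at y ∈ {3}; g ≡ 0 at y ∈ {2}; common: ∅.
Collecting: common zeros = {(5, 2)}, so the count is 1.
Comparison with the Bézout bound: 1 ≤ 1 = deg(f)·deg(g), as expected for curves with no common component (the bound is attained).


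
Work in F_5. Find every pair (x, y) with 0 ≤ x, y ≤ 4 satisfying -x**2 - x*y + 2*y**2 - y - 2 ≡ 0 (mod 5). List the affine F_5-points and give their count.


Affine F_5-points: {(3, 3), (3, 4), (4, 2), (4, 3)}; count = 4.

For each of the 25 pairs (x, y) ∈ F_5², evaluate f(x, y) mod 5. Record the zeros.
  x = 0: [0↦3, 1↦4, 2↦4, 3↦3, 4↦1]  zeros at y ∈ ∅
  x = 1: [0↦2, 1↦2, 2↦1, 3↦4, 4↦1]  zeros at y ∈ ∅
  x = 2: [0↦4, 1↦3, 2↦1, 3↦3, 4↦4]  zeros at y ∈ ∅
  x = 3: [0↦4, 1↦2, 2↦4, 3↦0, 4↦0]  zeros at y ∈ {3, 4}
  x = 4: [0↦2, 1↦4, 2↦0, 3↦0, 4↦4]  zeros at y ∈ {2, 3}
Collecting zeros: affine points = {(3, 3), (3, 4), (4, 2), (4, 3)}.
Total count |C(F_5)_aff| = 4.


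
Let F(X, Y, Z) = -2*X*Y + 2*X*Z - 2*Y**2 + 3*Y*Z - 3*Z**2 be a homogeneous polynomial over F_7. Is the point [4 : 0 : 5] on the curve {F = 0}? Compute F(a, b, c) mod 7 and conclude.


F(4,0,5) ≡ 0 (mod 7); P is on the curve.

Evaluate F(4, 0, 5) term-by-term (mod 7).
  -2*X*Y ↦ -2·4·0·1 = 0
  2*X*Z ↦ 2·4·1·5 = 40
  -2*Y**2 ↦ -2·1·0·1 = 0
  3*Y*Z ↦ 3·1·0·5 = 0
  -3*Z**2 ↦ -3·1·1·25 = -75
Sum: F(4, 0, 5) = (0) + (40) + (0) + (0) + (-75) = -35.
Reducing mod 7: -35 ≡ 0 (mod 7).
Since F(a, b, c) ≡ 0 (mod 7), P lies on the curve.


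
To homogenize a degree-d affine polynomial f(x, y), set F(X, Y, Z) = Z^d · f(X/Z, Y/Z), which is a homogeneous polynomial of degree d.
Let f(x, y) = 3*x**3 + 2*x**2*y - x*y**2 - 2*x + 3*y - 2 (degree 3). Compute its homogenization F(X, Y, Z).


F(X, Y, Z) = 3*X**3 + 2*X**2*Y - X*Y**2 - 2*X*Z**2 + 3*Y*Z**2 - 2*Z**3

deg(f) = 3.
Substitute x = X/Z, y = Y/Z into f, then multiply by Z^3.
  monomial 3·x^3·y^0 ↦ 3·X^3·Y^0·Z^0.
  monomial 2·x^2·y^1 ↦ 2·X^2·Y^1·Z^0.
  monomial -1·x^1·y^2 ↦ -1·X^1·Y^2·Z^0.
  monomial -2·x^1·y^0 ↦ -2·X^1·Y^0·Z^2.
  monomial 3·x^0·y^1 ↦ 3·X^0·Y^1·Z^2.
  monomial -2·x^0·y^0 ↦ -2·X^0·Y^0·Z^3.
Collecting: F(X, Y, Z) = 3*X**3 + 2*X**2*Y - X*Y**2 - 2*X*Z**2 + 3*Y*Z**2 - 2*Z**3.


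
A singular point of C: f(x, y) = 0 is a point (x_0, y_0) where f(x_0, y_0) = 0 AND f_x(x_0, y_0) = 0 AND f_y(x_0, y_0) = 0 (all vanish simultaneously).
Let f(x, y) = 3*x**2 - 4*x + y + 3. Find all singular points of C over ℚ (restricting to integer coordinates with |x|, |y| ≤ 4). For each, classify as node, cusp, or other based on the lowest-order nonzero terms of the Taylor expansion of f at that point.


No singular points in the scanned grid; C is smooth there.

Compute partial derivatives:
  f_x = 6*x - 4.
  f_y = 1.
f_y = 1 is a nonzero constant, so f_y never vanishes: no point (x, y) can satisfy f = f_x = f_y = 0. In particular no (x, y) ∈ {−4, ..., 4}² is singular; the curve is smooth.


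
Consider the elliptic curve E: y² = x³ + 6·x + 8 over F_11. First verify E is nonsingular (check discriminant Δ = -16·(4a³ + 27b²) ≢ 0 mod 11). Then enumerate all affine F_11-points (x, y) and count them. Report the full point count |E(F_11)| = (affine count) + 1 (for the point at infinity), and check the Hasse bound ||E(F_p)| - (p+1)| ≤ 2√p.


Affine points = {(1, 2), (1, 9), (3, 3), (3, 8), (5, 3), (5, 8), (10, 1), (10, 10)}; affine count = 8; |E(F_11)| = 9.

Discriminant check: Δ ∝ 4a³ + 27b² = 4·6³ + 27·8² = 4·216 + 27·64 ≡ 7 (mod 11). Nonzero ⇒ E is nonsingular.
For each x ∈ F_11, compute rhs = x³ + 6·x + 8 mod 11, then count y ∈ F_11 with y² ≡ rhs.
  x = 0: rhs = 8, matching y values: none (0 points).
  x = 1: rhs = 4, matching y values: 2, 9 (2 points).
  x = 2: rhs = 6, matching y values: none (0 points).
  x = 3: rhs = 9, matching y values: 3, 8 (2 points).
  x = 4: rhs = 8, matching y values: none (0 points).
  x = 5: rhs = 9, matching y values: 3, 8 (2 points).
  x = 6: rhs = 7, matching y values: none (0 points).
  x = 7: rhs = 8, matching y values: none (0 points).
  x = 8: rhs = 7, matching y values: none (0 points).
  x = 9: rhs = 10, matching y values: none (0 points).
  x = 10: rhs = 1, matching y values: 1, 10 (2 points).
Total affine count: 8.
Full point count |E(F_11)| = 8 + 1 = 9.
Hasse bound: |9 − (11+1)| = |-3| = 3 ≤ 2√11 ≈ 6.6332 ✓.


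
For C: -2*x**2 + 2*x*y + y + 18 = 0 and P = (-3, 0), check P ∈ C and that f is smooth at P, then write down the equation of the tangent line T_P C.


Tangent line at P: 12*x - 5*y + 36 = 0.

Step 1: f(-3, 0) = 0, so P lies on C.
Step 2: partial derivatives
  f_x(x, y) = -4*x + 2*y, f_y(x, y) = 2*x + 1.
  f_x(P) = 12, f_y(P) = -5 (gradient nonzero, so P is smooth).
Step 3: tangent line at P: 12·(x − -3) + -5·(y − 0) = 0.
Expanding: 12*x - 5*y + 36 = 0.


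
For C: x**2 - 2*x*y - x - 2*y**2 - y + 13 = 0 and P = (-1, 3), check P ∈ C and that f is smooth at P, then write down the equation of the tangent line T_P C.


Tangent line at P: -9*x - 11*y + 24 = 0.

Step 1: f(-1, 3) = 0, so P lies on C.
Step 2: partial derivatives
  f_x(x, y) = 2*x - 2*y - 1, f_y(x, y) = -2*x - 4*y - 1.
  f_x(P) = -9, f_y(P) = -11 (gradient nonzero, so P is smooth).
Step 3: tangent line at P: -9·(x − -1) + -11·(y − 3) = 0.
Expanding: -9*x - 11*y + 24 = 0.


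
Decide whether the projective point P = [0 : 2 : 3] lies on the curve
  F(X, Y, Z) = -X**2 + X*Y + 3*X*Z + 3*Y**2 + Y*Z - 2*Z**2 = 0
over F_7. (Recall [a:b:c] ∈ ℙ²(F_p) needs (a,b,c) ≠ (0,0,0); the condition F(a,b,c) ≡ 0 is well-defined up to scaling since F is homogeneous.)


F(0,2,3) ≡ 0 (mod 7); P is on the curve.

Evaluate F(0, 2, 3) term-by-term (mod 7).
  -X**2 ↦ -1·0·1·1 = 0
  X*Y ↦ 1·0·2·1 = 0
  3*X*Z ↦ 3·0·1·3 = 0
  3*Y**2 ↦ 3·1·4·1 = 12
  Y*Z ↦ 1·1·2·3 = 6
  -2*Z**2 ↦ -2·1·1·9 = -18
Sum: F(0, 2, 3) = (0) + (0) + (0) + (12) + (6) + (-18) = 0.
Reducing mod 7: 0 ≡ 0 (mod 7).
Since F(a, b, c) ≡ 0 (mod 7), P lies on the curve.


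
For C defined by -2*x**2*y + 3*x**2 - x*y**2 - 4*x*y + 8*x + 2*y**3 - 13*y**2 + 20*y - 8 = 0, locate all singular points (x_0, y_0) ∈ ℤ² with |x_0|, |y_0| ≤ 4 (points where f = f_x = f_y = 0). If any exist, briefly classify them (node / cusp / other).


Singular points: {(-2, 2)}; classification: node.

Compute partial derivatives:
  f_x = -4*x*y + 6*x - y**2 - 4*y + 8.
  f_y = -2*x**2 - 2*x*y - 4*x + 6*y**2 - 26*y + 20.
Scan x_0 ∈ {−4, ..., 4}. For each x_0, f_y(x_0, y) is a polynomial in y; find its integer roots y ∈ {−4, ..., 4}, then test f_x and f at those candidates.
  x = -4: f_y(-4, y) = 6*y**2 - 18*y + 4; no integer root y with |y| ≤ 4.
  x = -3: f_y(-3, y) = 6*y**2 - 20*y + 14; vanishes at y ∈ {1}. (-3, 1): f_x = -3 ≠ 0.
  x = -2: f_y(-2, y) = 6*y**2 - 22*y + 20; vanishes at y ∈ {2}. (-2, 2): f_x = 0, f = 0 — SINGULAR.
  x = -1: f_y(-1, y) = 6*y**2 - 24*y + 22; no integer root y with |y| ≤ 4.
  x = 0: f_y(0, y) = 6*y**2 - 26*y + 20; vanishes at y ∈ {1}. (0, 1): f_x = 3 ≠ 0.
  x = 1: f_y(1, y) = 6*y**2 - 28*y + 14; no integer root y with |y| ≤ 4.
  x = 2: f_y(2, y) = 6*y**2 - 30*y + 4; no integer root y with |y| ≤ 4.
  x = 3: f_y(3, y) = 6*y**2 - 32*y - 10; no integer root y with |y| ≤ 4.
  x = 4: f_y(4, y) = 6*y**2 - 34*y - 28; no integer root y with |y| ≤ 4.
Only singular point on the grid: (-2, 2).
Classify: substitute x = -2 + u, y = 2 + v and expand: f = -2*u**2*v - u**2 - u*v**2 + 2*v**3 + v**2.
No constant or linear terms (consistent with a singular point). Quadratic part: -u**2 + v**2. Cubic part: -2*u**2*v - u*v**2 + 2*v**3.
The quadratic part v**2 - u**2 = (v − u)(v + u) splits into two distinct linear factors, so there are two distinct tangent lines y − 2 = ±(x − -2) — this is a node (ordinary double point).
Classification: node.


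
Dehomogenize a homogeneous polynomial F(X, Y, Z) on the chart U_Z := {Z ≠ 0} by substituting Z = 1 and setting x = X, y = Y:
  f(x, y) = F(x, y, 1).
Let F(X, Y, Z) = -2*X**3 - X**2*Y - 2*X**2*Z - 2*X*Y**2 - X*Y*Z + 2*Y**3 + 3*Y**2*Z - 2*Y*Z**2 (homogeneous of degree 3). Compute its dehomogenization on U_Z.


f(x, y) = -2*x**3 - x**2*y - 2*x**2 - 2*x*y**2 - x*y + 2*y**3 + 3*y**2 - 2*y

On U_Z we set Z = 1. Each monomial c·X^i·Y^j·Z^k in F becomes c·x^i·y^j·1^k = c·x^i·y^j.
Substituting Z = 1: F(X, Y, 1) = -2*x**3 - x**2*y - 2*x**2 - 2*x*y**2 - x*y + 2*y**3 + 3*y**2 - 2*y.
Note: deg(f) ≤ deg(F) = 3; strict inequality happens when F is divisible by Z (lost terms).


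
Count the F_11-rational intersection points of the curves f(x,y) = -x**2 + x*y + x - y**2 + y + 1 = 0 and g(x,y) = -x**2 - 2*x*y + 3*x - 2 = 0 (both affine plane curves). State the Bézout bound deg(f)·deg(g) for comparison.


Common zeros: ∅; count = 0; Bézout bound = 4.

deg(f) = 2, deg(g) = 2, so Bézout bound = 4.
Scan x ∈ F_11. For each x, list the y ∈ F_11 with f(x, y) ≡ 0 and those with g(x, y) ≡ 0 (mod 11); the common zeros in that column are the intersection.
  x = 0: f ≡ 0 at y ∈ {4, 8}; g ≡ 0 at y ∈ ∅; common: ∅.
  x = 1: f ≡ 0 at y ∈ ∅; g ≡ 0 at y ∈ {0}; common: ∅.
  x = 2: f ≡ 0 at y ∈ {5, 9}; g ≡ 0 at y ∈ {0}; common: ∅.
  x = 3: f ≡ 0 at y ∈ ∅; g ≡ 0 at y ∈ {7}; common: ∅.
  x = 4: f ≡ 0 at y ∈ {0, 5}; g ≡ 0 at y ∈ {2}; common: ∅.
  x = 5: f ≡ 0 at y ∈ {2, 4}; g ≡ 0 at y ∈ {1}; common: ∅.
  x = 6: f ≡ 0 at y ∈ ∅; g ≡ 0 at y ∈ {2}; common: ∅.
  x = 7: f ≡ 0 at y ∈ ∅; g ≡ 0 at y ∈ {1}; common: ∅.
  x = 8: f ≡ 0 at y ∈ {0, 9}; g ≡ 0 at y ∈ {7}; common: ∅.
  x = 9: f ≡ 0 at y ∈ {2, 8}; g ≡ 0 at y ∈ {3}; common: ∅.
  x = 10: f ≡ 0 at y ∈ ∅; g ≡ 0 at y ∈ {3}; common: ∅.
Collecting: common zeros = ∅, so the count is 0.
Comparison with the Bézout bound: 0 ≤ 4 = deg(f)·deg(g), as expected for curves with no common component (the affine F_11-count falls short of the bound because intersections may lie at infinity, over extension fields, or carry multiplicity).


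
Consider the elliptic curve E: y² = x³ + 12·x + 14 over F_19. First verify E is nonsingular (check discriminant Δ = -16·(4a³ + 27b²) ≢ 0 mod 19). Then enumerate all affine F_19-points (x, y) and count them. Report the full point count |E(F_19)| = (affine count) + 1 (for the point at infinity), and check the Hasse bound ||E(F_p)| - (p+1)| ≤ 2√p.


Affine points = {(3, 1), (3, 18), (5, 3), (5, 16), (6, 6), (6, 13), (7, 2), (7, 17), (12, 9), (12, 10), (13, 7), (13, 12), (14, 0), (15, 4), (15, 15), (17, 1), (17, 18), (18, 1), (18, 18)}; affine count = 19; |E(F_19)| = 20.

Discriminant check: Δ ∝ 4a³ + 27b² = 4·12³ + 27·14² = 4·1728 + 27·196 ≡ 6 (mod 19). Nonzero ⇒ E is nonsingular.
For each x ∈ F_19, compute rhs = x³ + 12·x + 14 mod 19, then count y ∈ F_19 with y² ≡ rhs.
  x = 0: rhs = 14, matching y values: none (0 points).
  x = 1: rhs = 8, matching y values: none (0 points).
  x = 2: rhs = 8, matching y values: none (0 points).
  x = 3: rhs = 1, matching y values: 1, 18 (2 points).
  x = 4: rhs = 12, matching y values: none (0 points).
  x = 5: rhs = 9, matching y values: 3, 16 (2 points).
  x = 6: rhs = 17, matching y values: 6, 13 (2 points).
  x = 7: rhs = 4, matching y values: 2, 17 (2 points).
  x = 8: rhs = 14, matching y values: none (0 points).
  x = 9: rhs = 15, matching y values: none (0 points).
  x = 10: rhs = 13, matching y values: none (0 points).
  x = 11: rhs = 14, matching y values: none (0 points).
  x = 12: rhs = 5, matching y values: 9, 10 (2 points).
  x = 13: rhs = 11, matching y values: 7, 12 (2 points).
  x = 14: rhs = 0, matching y values: 0 (1 points).
  x = 15: rhs = 16, matching y values: 4, 15 (2 points).
  x = 16: rhs = 8, matching y values: none (0 points).
  x = 17: rhs = 1, matching y values: 1, 18 (2 points).
  x = 18: rhs = 1, matching y values: 1, 18 (2 points).
Total affine count: 19.
Full point count |E(F_19)| = 19 + 1 = 20.
Hasse bound: |20 − (19+1)| = |0| = 0 ≤ 2√19 ≈ 8.7178 ✓.


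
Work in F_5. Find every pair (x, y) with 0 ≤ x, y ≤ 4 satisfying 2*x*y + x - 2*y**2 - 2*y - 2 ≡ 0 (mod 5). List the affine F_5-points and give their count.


Affine F_5-points: {(2, 0), (2, 1), (3, 3), (3, 4)}; count = 4.

For each of the 25 pairs (x, y) ∈ F_5², evaluate f(x, y) mod 5. Record the zeros.
  x = 0: [0↦3, 1↦4, 2↦1, 3↦4, 4↦3]  zeros at y ∈ ∅
  x = 1: [0↦4, 1↦2, 2↦1, 3↦1, 4↦2]  zeros at y ∈ ∅
  x = 2: [0↦0, 1↦0, 2↦1, 3↦3, 4↦1]  zeros at y ∈ {0, 1}
  x = 3: [0↦1, 1↦3, 2↦1, 3↦0, 4↦0]  zeros at y ∈ {3, 4}
  x = 4: [0↦2, 1↦1, 2↦1, 3↦2, 4↦4]  zeros at y ∈ ∅
Collecting zeros: affine points = {(2, 0), (2, 1), (3, 3), (3, 4)}.
Total count |C(F_5)_aff| = 4.


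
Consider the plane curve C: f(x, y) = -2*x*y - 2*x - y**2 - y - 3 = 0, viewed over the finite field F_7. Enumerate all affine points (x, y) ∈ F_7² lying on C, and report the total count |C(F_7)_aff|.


Affine F_7-points: {(2, 0), (2, 2), (4, 1), (4, 4), (6, 3), (6, 5)}; count = 6.

For each of the 49 pairs (x, y) ∈ F_7², evaluate f(x, y) mod 7. Record the zeros.
  x = 0: [0↦4, 1↦2, 2↦5, 3↦6, 4↦5, 5↦2, 6↦4]  zeros at y ∈ ∅
  x = 1: [0↦2, 1↦5, 2↦6, 3↦5, 4↦2, 5↦4, 6↦4]  zeros at y ∈ ∅
  x = 2: [0↦0, 1↦1, 2↦0, 3↦4, 4↦6, 5↦6, 6↦4]  zeros at y ∈ {0, 2}
  x = 3: [0↦5, 1↦4, 2↦1, 3↦3, 4↦3, 5↦1, 6↦4]  zeros at y ∈ ∅
  x = 4: [0↦3, 1↦0, 2↦2, 3↦2, 4↦0, 5↦3, 6↦4]  zeros at y ∈ {1, 4}
  x = 5: [0↦1, 1↦3, 2↦3, 3↦1, 4↦4, 5↦5, 6↦4]  zeros at y ∈ ∅
  x = 6: [0↦6, 1↦6, 2↦4, 3↦0, 4↦1, 5↦0, 6↦4]  zeros at y ∈ {3, 5}
Collecting zeros: affine points = {(2, 0), (2, 2), (4, 1), (4, 4), (6, 3), (6, 5)}.
Total count |C(F_7)_aff| = 6.


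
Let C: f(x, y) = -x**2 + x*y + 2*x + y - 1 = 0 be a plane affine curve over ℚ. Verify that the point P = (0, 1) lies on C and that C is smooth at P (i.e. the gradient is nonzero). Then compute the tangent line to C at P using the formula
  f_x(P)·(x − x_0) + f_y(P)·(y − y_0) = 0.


Tangent line at P: 3*x + y - 1 = 0.

Step 1: f(0, 1) = 0, so P lies on C.
Step 2: partial derivatives
  f_x(x, y) = -2*x + y + 2, f_y(x, y) = x + 1.
  f_x(P) = 3, f_y(P) = 1 (gradient nonzero, so P is smooth).
Step 3: tangent line at P: 3·(x − 0) + 1·(y − 1) = 0.
Expanding: 3*x + y - 1 = 0.


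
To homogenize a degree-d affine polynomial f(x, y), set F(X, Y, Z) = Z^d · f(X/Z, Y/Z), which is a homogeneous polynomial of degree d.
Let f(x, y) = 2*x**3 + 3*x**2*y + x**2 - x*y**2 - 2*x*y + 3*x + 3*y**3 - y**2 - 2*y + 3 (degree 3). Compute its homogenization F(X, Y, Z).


F(X, Y, Z) = 2*X**3 + 3*X**2*Y + X**2*Z - X*Y**2 - 2*X*Y*Z + 3*X*Z**2 + 3*Y**3 - Y**2*Z - 2*Y*Z**2 + 3*Z**3

deg(f) = 3.
Substitute x = X/Z, y = Y/Z into f, then multiply by Z^3.
  monomial 2·x^3·y^0 ↦ 2·X^3·Y^0·Z^0.
  monomial 3·x^2·y^1 ↦ 3·X^2·Y^1·Z^0.
  monomial 1·x^2·y^0 ↦ 1·X^2·Y^0·Z^1.
  monomial -1·x^1·y^2 ↦ -1·X^1·Y^2·Z^0.
  monomial -2·x^1·y^1 ↦ -2·X^1·Y^1·Z^1.
  monomial 3·x^1·y^0 ↦ 3·X^1·Y^0·Z^2.
  monomial 3·x^0·y^3 ↦ 3·X^0·Y^3·Z^0.
  monomial -1·x^0·y^2 ↦ -1·X^0·Y^2·Z^1.
  monomial -2·x^0·y^1 ↦ -2·X^0·Y^1·Z^2.
  monomial 3·x^0·y^0 ↦ 3·X^0·Y^0·Z^3.
Collecting: F(X, Y, Z) = 2*X**3 + 3*X**2*Y + X**2*Z - X*Y**2 - 2*X*Y*Z + 3*X*Z**2 + 3*Y**3 - Y**2*Z - 2*Y*Z**2 + 3*Z**3.


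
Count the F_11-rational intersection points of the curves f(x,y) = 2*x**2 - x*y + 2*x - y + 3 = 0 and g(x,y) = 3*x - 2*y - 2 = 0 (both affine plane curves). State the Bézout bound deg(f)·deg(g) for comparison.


Common zeros: ∅; count = 0; Bézout bound = 2.

deg(f) = 2, deg(g) = 1, so Bézout bound = 2.
Scan x ∈ F_11. For each x, list the y ∈ F_11 with f(x, y) ≡ 0 and those with g(x, y) ≡ 0 (mod 11); the common zeros in that column are the intersection.
  x = 0: f ≡ 0 at y ∈ {3}; g ≡ 0 at y ∈ {10}; common: ∅.
  x = 1: f ≡ 0 at y ∈ {9}; g ≡ 0 at y ∈ {6}; common: ∅.
  x = 2: f ≡ 0 at y ∈ {5}; g ≡ 0 at y ∈ {2}; common: ∅.
  x = 3: f ≡ 0 at y ∈ {4}; g ≡ 0 at y ∈ {9}; common: ∅.
  x = 4: f ≡ 0 at y ∈ {2}; g ≡ 0 at y ∈ {5}; common: ∅.
  x = 5: f ≡ 0 at y ∈ {5}; g ≡ 0 at y ∈ {1}; common: ∅.
  x = 6: f ≡ 0 at y ∈ {3}; g ≡ 0 at y ∈ {8}; common: ∅.
  x = 7: f ≡ 0 at y ∈ {2}; g ≡ 0 at y ∈ {4}; common: ∅.
  x = 8: f ≡ 0 at y ∈ {9}; g ≡ 0 at y ∈ {0}; common: ∅.
  x = 9: f ≡ 0 at y ∈ {4}; g ≡ 0 at y ∈ {7}; common: ∅.
  x = 10: f ≡ 0 at y ∈ ∅; g ≡ 0 at y ∈ {3}; common: ∅.
Collecting: common zeros = ∅, so the count is 0.
Comparison with the Bézout bound: 0 ≤ 2 = deg(f)·deg(g), as expected for curves with no common component (the affine F_11-count falls short of the bound because intersections may lie at infinity, over extension fields, or carry multiplicity).


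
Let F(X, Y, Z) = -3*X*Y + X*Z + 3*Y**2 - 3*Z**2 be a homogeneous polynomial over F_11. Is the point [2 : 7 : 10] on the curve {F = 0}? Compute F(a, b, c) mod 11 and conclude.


F(2,7,10) ≡ 1 (mod 11); P is NOT on the curve.

Evaluate F(2, 7, 10) term-by-term (mod 11).
  -3*X*Y ↦ -3·2·7·1 = -42
  X*Z ↦ 1·2·1·10 = 20
  3*Y**2 ↦ 3·1·49·1 = 147
  -3*Z**2 ↦ -3·1·1·100 = -300
Sum: F(2, 7, 10) = (-42) + (20) + (147) + (-300) = -175.
Reducing mod 11: -175 ≡ 1 (mod 11).
Since F(a, b, c) ≡ 1 ≠ 0 (mod 11), P does NOT lie on the curve.


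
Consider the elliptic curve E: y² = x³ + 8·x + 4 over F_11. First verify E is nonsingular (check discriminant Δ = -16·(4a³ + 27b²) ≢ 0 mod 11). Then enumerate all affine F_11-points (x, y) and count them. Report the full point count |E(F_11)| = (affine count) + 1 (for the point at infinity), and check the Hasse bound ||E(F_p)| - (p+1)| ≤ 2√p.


Affine points = {(0, 2), (0, 9), (3, 0), (4, 1), (4, 10), (5, 2), (5, 9), (6, 2), (6, 9)}; affine count = 9; |E(F_11)| = 10.

Discriminant check: Δ ∝ 4a³ + 27b² = 4·8³ + 27·4² = 4·512 + 27·16 ≡ 5 (mod 11). Nonzero ⇒ E is nonsingular.
For each x ∈ F_11, compute rhs = x³ + 8·x + 4 mod 11, then count y ∈ F_11 with y² ≡ rhs.
  x = 0: rhs = 4, matching y values: 2, 9 (2 points).
  x = 1: rhs = 2, matching y values: none (0 points).
  x = 2: rhs = 6, matching y values: none (0 points).
  x = 3: rhs = 0, matching y values: 0 (1 points).
  x = 4: rhs = 1, matching y values: 1, 10 (2 points).
  x = 5: rhs = 4, matching y values: 2, 9 (2 points).
  x = 6: rhs = 4, matching y values: 2, 9 (2 points).
  x = 7: rhs = 7, matching y values: none (0 points).
  x = 8: rhs = 8, matching y values: none (0 points).
  x = 9: rhs = 2, matching y values: none (0 points).
  x = 10: rhs = 6, matching y values: none (0 points).
Total affine count: 9.
Full point count |E(F_11)| = 9 + 1 = 10.
Hasse bound: |10 − (11+1)| = |-2| = 2 ≤ 2√11 ≈ 6.6332 ✓.


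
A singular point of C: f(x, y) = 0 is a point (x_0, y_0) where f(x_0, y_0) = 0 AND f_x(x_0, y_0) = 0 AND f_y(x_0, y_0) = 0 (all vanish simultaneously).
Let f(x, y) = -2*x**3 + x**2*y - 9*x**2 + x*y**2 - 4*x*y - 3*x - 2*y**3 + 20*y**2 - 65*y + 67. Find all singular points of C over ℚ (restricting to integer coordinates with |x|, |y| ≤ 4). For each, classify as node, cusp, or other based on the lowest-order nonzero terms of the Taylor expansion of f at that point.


Singular points: {(-1, 3)}; classification: cusp.

Compute partial derivatives:
  f_x = -6*x**2 + 2*x*y - 18*x + y**2 - 4*y - 3.
  f_y = x**2 + 2*x*y - 4*x - 6*y**2 + 40*y - 65.
Scan x_0 ∈ {−4, ..., 4}. For each x_0, f_y(x_0, y) is a polynomial in y; find its integer roots y ∈ {−4, ..., 4}, then test f_x and f at those candidates.
  x = -4: f_y(-4, y) = -6*y**2 + 32*y - 33; no integer root y with |y| ≤ 4.
  x = -3: f_y(-3, y) = -6*y**2 + 34*y - 44; vanishes at y ∈ {2}. (-3, 2): f_x = -19 ≠ 0.
  x = -2: f_y(-2, y) = -6*y**2 + 36*y - 53; no integer root y with |y| ≤ 4.
  x = -1: f_y(-1, y) = -6*y**2 + 38*y - 60; vanishes at y ∈ {3}. (-1, 3): f_x = 0, f = 0 — SINGULAR.
  x = 0: f_y(0, y) = -6*y**2 + 40*y - 65; no integer root y with |y| ≤ 4.
  x = 1: f_y(1, y) = -6*y**2 + 42*y - 68; no integer root y with |y| ≤ 4.
  x = 2: f_y(2, y) = -6*y**2 + 44*y - 69; no integer root y with |y| ≤ 4.
  x = 3: f_y(3, y) = -6*y**2 + 46*y - 68; vanishes at y ∈ {2}. (3, 2): f_x = -103 ≠ 0.
  x = 4: f_y(4, y) = -6*y**2 + 48*y - 65; no integer root y with |y| ≤ 4.
Only singular point on the grid: (-1, 3).
Classify: substitute x = -1 + u, y = 3 + v and expand: f = -2*u**3 + u**2*v + u*v**2 - 2*v**3 + v**2.
No constant or linear terms (consistent with a singular point). Quadratic part: v**2. Cubic part: -2*u**3 + u**2*v + u*v**2 - 2*v**3.
The quadratic part v**2 is a perfect square, so there is a single (double) tangent line v = 0, i.e. y = 3. Restricting the cubic part to that line (v = 0) leaves -2*u**3 ≠ 0, so f is not divisible by v and the branch is v² ≈ 2*u**3 to lowest order — this is a cusp.
Classification: cusp.
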